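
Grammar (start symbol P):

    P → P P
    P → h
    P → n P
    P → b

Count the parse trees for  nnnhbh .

Parse trees for nnnhbh (showing first 6 of 14):
  [P [P n [P n [P n [P h]]]] [P [P b] [P h]]]
  [P [P [P n [P n [P n [P h]]]] [P b]] [P h]]
  [P [P n [P [P n [P n [P h]]] [P b]]] [P h]]
  [P [P n [P n [P [P n [P h]] [P b]]]] [P h]]
  [P [P n [P n [P n [P [P h] [P b]]]]] [P h]]
  [P n [P [P n [P n [P h]]] [P [P b] [P h]]]]

14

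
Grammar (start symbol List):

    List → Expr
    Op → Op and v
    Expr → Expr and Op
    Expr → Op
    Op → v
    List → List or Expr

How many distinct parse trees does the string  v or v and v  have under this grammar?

2

Parse trees for v or v and v:
  [List [List [Expr [Op v]]] or [Expr [Expr [Op v]] and [Op v]]]
  [List [List [Expr [Op v]]] or [Expr [Op [Op v] and v]]]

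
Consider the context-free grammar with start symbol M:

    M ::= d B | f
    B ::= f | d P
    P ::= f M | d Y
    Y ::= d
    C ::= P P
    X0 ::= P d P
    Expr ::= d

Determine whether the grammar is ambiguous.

Unambiguous

Only M, B, P, Y are reachable from M; ignoring the rest: The reachable rules are right-linear with at most one rule per (nonterminal, next-terminal) pair. Each input token forces the next rule, so parsing is deterministic.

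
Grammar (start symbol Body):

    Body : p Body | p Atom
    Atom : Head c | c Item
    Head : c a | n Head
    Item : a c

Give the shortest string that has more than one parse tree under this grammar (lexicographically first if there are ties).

length 4: p c a c has 2 parse trees

Two derivations of p c a c:
  Body ⇒ p Atom ⇒ p Head c ⇒ p c a c
  Body ⇒ p Atom ⇒ p c Item ⇒ p c a c

p c a c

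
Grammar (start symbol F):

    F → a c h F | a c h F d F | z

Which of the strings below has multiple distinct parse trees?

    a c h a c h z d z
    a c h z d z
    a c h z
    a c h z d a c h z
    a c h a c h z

a c h a c h z d z: 2 trees
a c h z d z: 1 tree
a c h z: 1 tree
a c h z d a c h z: 1 tree
a c h a c h z: 1 tree

a c h a c h z d z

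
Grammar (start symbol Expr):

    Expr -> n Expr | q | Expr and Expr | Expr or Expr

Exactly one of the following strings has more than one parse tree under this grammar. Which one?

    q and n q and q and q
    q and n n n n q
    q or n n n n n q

q and n q and q and q

q and n q and q and q: 9 trees
q and n n n n q: 1 tree
q or n n n n n q: 1 tree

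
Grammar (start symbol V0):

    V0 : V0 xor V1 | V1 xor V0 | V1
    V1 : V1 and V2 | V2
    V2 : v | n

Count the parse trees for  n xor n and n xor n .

4

Parse trees for n xor n and n xor n:
  [V0 [V0 [V0 [V1 [V2 n]]] xor [V1 [V1 [V2 n]] and [V2 n]]] xor [V1 [V2 n]]]
  [V0 [V0 [V1 [V2 n]] xor [V0 [V1 [V1 [V2 n]] and [V2 n]]]] xor [V1 [V2 n]]]
  [V0 [V1 [V2 n]] xor [V0 [V0 [V1 [V1 [V2 n]] and [V2 n]]] xor [V1 [V2 n]]]]
  [V0 [V1 [V2 n]] xor [V0 [V1 [V1 [V2 n]] and [V2 n]] xor [V0 [V1 [V2 n]]]]]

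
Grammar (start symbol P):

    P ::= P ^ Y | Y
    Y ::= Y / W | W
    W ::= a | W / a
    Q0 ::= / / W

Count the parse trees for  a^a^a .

1

Parse trees for a^a^a:
  [P [P [P [Y [W a]]] ^ [Y [W a]]] ^ [Y [W a]]]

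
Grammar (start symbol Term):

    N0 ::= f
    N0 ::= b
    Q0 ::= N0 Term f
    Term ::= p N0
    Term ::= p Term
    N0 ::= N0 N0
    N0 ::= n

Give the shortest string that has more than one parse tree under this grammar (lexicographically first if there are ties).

p b b b

length 2: no string has ≥2 trees
length 3: no string has ≥2 trees
length 4: p b b b has 2 parse trees

Two derivations of p b b b:
  Term ⇒ p N0 ⇒ p N0 N0 ⇒ p b N0 ⇒ p b N0 N0 ⇒ p b b N0 ⇒ p b b b
  Term ⇒ p N0 ⇒ p N0 N0 ⇒ p N0 N0 N0 ⇒ p b N0 N0 ⇒ p b b N0 ⇒ p b b b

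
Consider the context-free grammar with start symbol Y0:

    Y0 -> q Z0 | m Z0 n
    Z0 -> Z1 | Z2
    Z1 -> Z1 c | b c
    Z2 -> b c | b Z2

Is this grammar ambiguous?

Ambiguous

Witness: q b c

Derivation 1: Y0 ⇒ q Z0 ⇒ q Z1 ⇒ q b c
Derivation 2: Y0 ⇒ q Z0 ⇒ q Z2 ⇒ q b c

Two distinct leftmost derivations for the same string.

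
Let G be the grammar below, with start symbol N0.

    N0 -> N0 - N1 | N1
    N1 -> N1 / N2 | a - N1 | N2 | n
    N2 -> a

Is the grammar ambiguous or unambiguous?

Ambiguous

Witness: a - a

Derivation 1: N0 ⇒ N0 - N1 ⇒ N1 - N1 ⇒ N2 - N1 ⇒ a - N1 ⇒ a - N2 ⇒ a - a
Derivation 2: N0 ⇒ N1 ⇒ a - N1 ⇒ a - N2 ⇒ a - a

Two distinct leftmost derivations for the same string.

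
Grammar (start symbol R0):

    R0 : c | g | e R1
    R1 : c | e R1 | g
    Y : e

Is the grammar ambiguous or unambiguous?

Unambiguous

Only R0, R1 are reachable from R0; ignoring the rest: The reachable rules are right-linear with at most one rule per (nonterminal, next-terminal) pair. Each input token forces the next rule, so parsing is deterministic.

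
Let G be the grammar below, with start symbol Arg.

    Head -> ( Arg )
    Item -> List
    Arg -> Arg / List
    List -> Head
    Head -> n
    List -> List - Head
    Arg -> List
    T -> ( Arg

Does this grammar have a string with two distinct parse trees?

(Item, T are unreachable from Arg, so their rules don't affect L(Arg).) The grammar is stratified — Arg handles '/' (left-recursive), List handles '-', Head atoms. Each operator has a fixed associativity and precedence level, so every string has one parse.

Unambiguous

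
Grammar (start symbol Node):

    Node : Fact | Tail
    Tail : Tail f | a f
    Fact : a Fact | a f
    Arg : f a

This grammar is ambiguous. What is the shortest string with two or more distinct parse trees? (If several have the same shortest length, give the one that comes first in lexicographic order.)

length 2: a f has 2 parse trees

Two derivations of a f:
  Node ⇒ Fact ⇒ a f
  Node ⇒ Tail ⇒ a f

a f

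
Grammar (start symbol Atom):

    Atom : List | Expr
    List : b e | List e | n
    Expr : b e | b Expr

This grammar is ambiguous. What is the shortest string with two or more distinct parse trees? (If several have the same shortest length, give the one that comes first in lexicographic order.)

length 1: no string has ≥2 trees
length 2: b e has 2 parse trees

Two derivations of b e:
  Atom ⇒ List ⇒ b e
  Atom ⇒ Expr ⇒ b e

b e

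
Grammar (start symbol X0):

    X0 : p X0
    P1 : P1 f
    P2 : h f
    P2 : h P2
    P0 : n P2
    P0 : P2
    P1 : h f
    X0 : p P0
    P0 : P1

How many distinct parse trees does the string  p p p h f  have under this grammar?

2

Parse trees for p p p h f:
  [X0 p [X0 p [X0 p [P0 [P2 h f]]]]]
  [X0 p [X0 p [X0 p [P0 [P1 h f]]]]]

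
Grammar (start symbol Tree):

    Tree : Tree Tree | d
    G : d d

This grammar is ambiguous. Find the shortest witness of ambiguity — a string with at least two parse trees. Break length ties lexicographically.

length 1: no string has ≥2 trees
length 2: no string has ≥2 trees
length 3: d d d has 2 parse trees

Two derivations of d d d:
  Tree ⇒ Tree Tree ⇒ Tree Tree Tree ⇒ d Tree Tree ⇒ d d Tree ⇒ d d d
  Tree ⇒ Tree Tree ⇒ d Tree ⇒ d Tree Tree ⇒ d d Tree ⇒ d d d

d d d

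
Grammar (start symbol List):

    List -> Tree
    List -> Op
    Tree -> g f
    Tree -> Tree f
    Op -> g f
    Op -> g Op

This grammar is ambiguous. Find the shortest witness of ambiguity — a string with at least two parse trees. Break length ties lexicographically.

length 2: g f has 2 parse trees

Two derivations of g f:
  List ⇒ Tree ⇒ g f
  List ⇒ Op ⇒ g f

g f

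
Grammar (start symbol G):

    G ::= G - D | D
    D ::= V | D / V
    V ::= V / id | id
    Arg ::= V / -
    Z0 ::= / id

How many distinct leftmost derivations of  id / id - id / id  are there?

Parse trees for id / id - id / id:
  [G [G [D [V [V id] / id]]] - [D [V [V id] / id]]]
  [G [G [D [V [V id] / id]]] - [D [D [V id]] / [V id]]]
  [G [G [D [D [V id]] / [V id]]] - [D [V [V id] / id]]]
  [G [G [D [D [V id]] / [V id]]] - [D [D [V id]] / [V id]]]

4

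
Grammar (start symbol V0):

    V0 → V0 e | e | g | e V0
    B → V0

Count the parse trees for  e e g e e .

6

Parse trees for e e g e e:
  [V0 [V0 [V0 e [V0 e [V0 g]]] e] e]
  [V0 [V0 e [V0 [V0 e [V0 g]] e]] e]
  [V0 [V0 e [V0 e [V0 [V0 g] e]]] e]
  [V0 e [V0 [V0 [V0 e [V0 g]] e] e]]
  [V0 e [V0 [V0 e [V0 [V0 g] e]] e]]
  [V0 e [V0 e [V0 [V0 [V0 g] e] e]]]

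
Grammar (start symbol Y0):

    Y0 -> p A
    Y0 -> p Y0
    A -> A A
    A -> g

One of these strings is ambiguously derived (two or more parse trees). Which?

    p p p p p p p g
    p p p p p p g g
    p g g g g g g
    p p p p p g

p g g g g g g

p p p p p p p g: 1 tree
p p p p p p g g: 1 tree
p g g g g g g: 42 trees
p p p p p g: 1 tree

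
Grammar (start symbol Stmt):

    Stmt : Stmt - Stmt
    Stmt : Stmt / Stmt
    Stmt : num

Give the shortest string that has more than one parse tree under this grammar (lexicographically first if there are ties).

num - num - num

length 1: no string has ≥2 trees
length 3: no string has ≥2 trees
length 5: num - num - num has 2 parse trees

Two derivations of num - num - num:
  Stmt ⇒ Stmt - Stmt ⇒ Stmt - Stmt - Stmt ⇒ num - Stmt - Stmt ⇒ num - num - Stmt ⇒ num - num - num
  Stmt ⇒ Stmt - Stmt ⇒ num - Stmt ⇒ num - Stmt - Stmt ⇒ num - num - Stmt ⇒ num - num - num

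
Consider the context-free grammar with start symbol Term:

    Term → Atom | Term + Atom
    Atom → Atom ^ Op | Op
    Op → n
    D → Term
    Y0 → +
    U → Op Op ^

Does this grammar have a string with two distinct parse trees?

Unambiguous

(D, Y0, U are unreachable from Term, so their rules don't affect L(Term).) This is a standard precedence ladder (Term over Atom over Op), with each level left-recursive on its own operator ('+' at Term, '^' at Atom). That structure is LR(1), hence unambiguous.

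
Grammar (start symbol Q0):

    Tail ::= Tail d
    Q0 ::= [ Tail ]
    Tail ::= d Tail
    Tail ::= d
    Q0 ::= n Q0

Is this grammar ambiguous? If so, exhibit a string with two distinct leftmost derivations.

Witness: [ d d ]

Derivation 1: Q0 ⇒ [ Tail ] ⇒ [ Tail d ] ⇒ [ d d ]
Derivation 2: Q0 ⇒ [ Tail ] ⇒ [ d Tail ] ⇒ [ d d ]

Two distinct leftmost derivations for the same string.

Ambiguous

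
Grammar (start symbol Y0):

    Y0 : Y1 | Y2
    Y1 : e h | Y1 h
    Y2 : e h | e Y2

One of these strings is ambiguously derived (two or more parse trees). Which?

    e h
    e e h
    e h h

e h: 2 trees
e e h: 1 tree
e h h: 1 tree

e h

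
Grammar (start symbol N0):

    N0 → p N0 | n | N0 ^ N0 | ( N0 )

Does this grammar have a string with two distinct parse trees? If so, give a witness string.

Ambiguous

Witness: p n ^ n

Derivation 1: N0 ⇒ p N0 ⇒ p N0 ^ N0 ⇒ p n ^ N0 ⇒ p n ^ n
Derivation 2: N0 ⇒ N0 ^ N0 ⇒ p N0 ^ N0 ⇒ p n ^ N0 ⇒ p n ^ n

Two distinct leftmost derivations for the same string.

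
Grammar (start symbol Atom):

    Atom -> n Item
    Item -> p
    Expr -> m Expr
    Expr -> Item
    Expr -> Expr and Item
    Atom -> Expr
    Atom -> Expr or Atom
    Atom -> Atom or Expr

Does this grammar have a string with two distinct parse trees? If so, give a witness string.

Witness: p or p

Derivation 1: Atom ⇒ Expr or Atom ⇒ Item or Atom ⇒ p or Atom ⇒ p or Expr ⇒ p or Item ⇒ p or p
Derivation 2: Atom ⇒ Atom or Expr ⇒ Expr or Expr ⇒ Item or Expr ⇒ p or Expr ⇒ p or Item ⇒ p or p

Two distinct leftmost derivations for the same string.

Ambiguous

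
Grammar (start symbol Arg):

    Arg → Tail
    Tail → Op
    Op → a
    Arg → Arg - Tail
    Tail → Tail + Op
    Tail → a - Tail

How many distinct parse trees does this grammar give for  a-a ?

2

Parse trees for a-a:
  [Arg [Tail a - [Tail [Op a]]]]
  [Arg [Arg [Tail [Op a]]] - [Tail [Op a]]]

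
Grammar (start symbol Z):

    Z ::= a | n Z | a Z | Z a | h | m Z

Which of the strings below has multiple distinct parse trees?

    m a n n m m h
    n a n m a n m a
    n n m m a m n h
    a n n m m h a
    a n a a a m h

m a n n m m h: 1 tree
n a n m a n m a: 1 tree
n n m m a m n h: 1 tree
a n n m m h a: 6 trees
a n a a a m h: 1 tree

a n n m m h a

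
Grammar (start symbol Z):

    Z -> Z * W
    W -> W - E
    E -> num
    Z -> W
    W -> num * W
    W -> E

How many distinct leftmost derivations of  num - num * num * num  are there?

2

Parse trees for num - num * num * num:
  [Z [Z [W [W [E num]] - [E num]]] * [W num * [W [E num]]]]
  [Z [Z [Z [W [W [E num]] - [E num]]] * [W [E num]]] * [W [E num]]]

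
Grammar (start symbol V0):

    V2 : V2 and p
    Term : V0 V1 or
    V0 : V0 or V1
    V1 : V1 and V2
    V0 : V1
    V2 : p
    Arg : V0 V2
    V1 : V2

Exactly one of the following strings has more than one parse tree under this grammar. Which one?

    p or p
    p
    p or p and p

p or p: 1 tree
p: 1 tree
p or p and p: 2 trees

p or p and p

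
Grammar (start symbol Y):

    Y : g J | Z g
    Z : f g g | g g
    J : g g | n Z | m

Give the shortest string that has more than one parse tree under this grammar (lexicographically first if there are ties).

g g g

length 2: no string has ≥2 trees
length 3: g g g has 2 parse trees

Two derivations of g g g:
  Y ⇒ g J ⇒ g g g
  Y ⇒ Z g ⇒ g g g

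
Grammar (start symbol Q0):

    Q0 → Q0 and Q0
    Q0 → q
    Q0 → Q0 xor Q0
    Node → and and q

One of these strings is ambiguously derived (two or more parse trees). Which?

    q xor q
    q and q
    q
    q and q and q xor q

q xor q: 1 tree
q and q: 1 tree
q: 1 tree
q and q and q xor q: 5 trees

q and q and q xor q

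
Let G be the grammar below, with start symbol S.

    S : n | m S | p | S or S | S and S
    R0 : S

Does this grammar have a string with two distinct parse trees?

Witness: m n and n

Derivation 1: S ⇒ m S ⇒ m S and S ⇒ m n and S ⇒ m n and n
Derivation 2: S ⇒ S and S ⇒ m S and S ⇒ m n and S ⇒ m n and n

Two distinct leftmost derivations for the same string.

Ambiguous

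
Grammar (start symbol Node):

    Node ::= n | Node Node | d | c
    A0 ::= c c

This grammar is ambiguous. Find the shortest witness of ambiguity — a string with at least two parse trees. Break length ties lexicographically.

length 1: no string has ≥2 trees
length 2: no string has ≥2 trees
length 3: c c c has 2 parse trees

Two derivations of c c c:
  Node ⇒ Node Node ⇒ Node Node Node ⇒ c Node Node ⇒ c c Node ⇒ c c c
  Node ⇒ Node Node ⇒ c Node ⇒ c Node Node ⇒ c c Node ⇒ c c c

c c c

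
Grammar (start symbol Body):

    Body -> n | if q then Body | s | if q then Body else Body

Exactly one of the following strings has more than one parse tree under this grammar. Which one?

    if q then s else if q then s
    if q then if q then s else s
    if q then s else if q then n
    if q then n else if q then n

if q then if q then s else s

if q then s else if q then s: 1 tree
if q then if q then s else s: 2 trees
if q then s else if q then n: 1 tree
if q then n else if q then n: 1 tree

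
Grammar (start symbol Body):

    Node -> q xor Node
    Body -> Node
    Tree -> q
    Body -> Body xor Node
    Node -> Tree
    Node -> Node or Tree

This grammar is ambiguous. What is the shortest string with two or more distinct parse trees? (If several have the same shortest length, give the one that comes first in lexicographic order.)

q xor q

length 1: no string has ≥2 trees
length 3: q xor q has 2 parse trees

Two derivations of q xor q:
  Body ⇒ Node ⇒ q xor Node ⇒ q xor Tree ⇒ q xor q
  Body ⇒ Body xor Node ⇒ Node xor Node ⇒ Tree xor Node ⇒ q xor Node ⇒ q xor Tree ⇒ q xor q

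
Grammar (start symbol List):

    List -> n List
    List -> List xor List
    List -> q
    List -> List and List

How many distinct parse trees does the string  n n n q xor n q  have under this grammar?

4

Parse trees for n n n q xor n q:
  [List n [List n [List n [List [List q] xor [List n [List q]]]]]]
  [List n [List n [List [List n [List q]] xor [List n [List q]]]]]
  [List n [List [List n [List n [List q]]] xor [List n [List q]]]]
  [List [List n [List n [List n [List q]]]] xor [List n [List q]]]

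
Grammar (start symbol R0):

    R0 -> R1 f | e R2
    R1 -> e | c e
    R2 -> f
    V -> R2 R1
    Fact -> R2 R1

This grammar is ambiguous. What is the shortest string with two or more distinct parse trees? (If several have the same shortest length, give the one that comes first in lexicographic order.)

e f

length 2: e f has 2 parse trees

Two derivations of e f:
  R0 ⇒ R1 f ⇒ e f
  R0 ⇒ e R2 ⇒ e f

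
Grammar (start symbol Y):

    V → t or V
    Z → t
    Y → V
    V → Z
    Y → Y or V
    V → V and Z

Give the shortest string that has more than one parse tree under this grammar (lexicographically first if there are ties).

t or t

length 1: no string has ≥2 trees
length 3: t or t has 2 parse trees

Two derivations of t or t:
  Y ⇒ V ⇒ t or V ⇒ t or Z ⇒ t or t
  Y ⇒ Y or V ⇒ V or V ⇒ Z or V ⇒ t or V ⇒ t or Z ⇒ t or t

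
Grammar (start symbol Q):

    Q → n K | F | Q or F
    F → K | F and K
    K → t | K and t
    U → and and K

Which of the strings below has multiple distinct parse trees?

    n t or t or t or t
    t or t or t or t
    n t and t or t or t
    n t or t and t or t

n t or t or t or t: 1 tree
t or t or t or t: 1 tree
n t and t or t or t: 1 tree
n t or t and t or t: 2 trees

n t or t and t or t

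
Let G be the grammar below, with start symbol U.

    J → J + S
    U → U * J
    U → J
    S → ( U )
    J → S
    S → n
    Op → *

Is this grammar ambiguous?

Only U, J, S are reachable from U; ignoring the rest: U → U * J | J  ;  J → J + S | S  — a left-associative chain with S at the bottom. Each string factors uniquely by precedence.

Unambiguous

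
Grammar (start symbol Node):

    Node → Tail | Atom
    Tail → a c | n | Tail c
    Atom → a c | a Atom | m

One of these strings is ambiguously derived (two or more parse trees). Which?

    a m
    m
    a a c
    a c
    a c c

a m: 1 tree
m: 1 tree
a a c: 1 tree
a c: 2 trees
a c c: 1 tree

a c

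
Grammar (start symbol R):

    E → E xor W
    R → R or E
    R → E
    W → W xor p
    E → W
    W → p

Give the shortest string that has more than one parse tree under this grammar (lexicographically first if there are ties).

p xor p

length 1: no string has ≥2 trees
length 3: p xor p has 2 parse trees

Two derivations of p xor p:
  R ⇒ E ⇒ E xor W ⇒ W xor W ⇒ p xor W ⇒ p xor p
  R ⇒ E ⇒ W ⇒ W xor p ⇒ p xor p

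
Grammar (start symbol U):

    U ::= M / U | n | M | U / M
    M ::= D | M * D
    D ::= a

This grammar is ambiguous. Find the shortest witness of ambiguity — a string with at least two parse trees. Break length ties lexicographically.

length 1: no string has ≥2 trees
length 3: a / a has 2 parse trees

Two derivations of a / a:
  U ⇒ M / U ⇒ D / U ⇒ a / U ⇒ a / M ⇒ a / D ⇒ a / a
  U ⇒ U / M ⇒ M / M ⇒ D / M ⇒ a / M ⇒ a / D ⇒ a / a

a / a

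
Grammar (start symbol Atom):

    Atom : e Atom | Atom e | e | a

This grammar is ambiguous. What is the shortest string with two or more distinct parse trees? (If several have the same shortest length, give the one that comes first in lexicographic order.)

e e

length 1: no string has ≥2 trees
length 2: e e has 2 parse trees

Two derivations of e e:
  Atom ⇒ e Atom ⇒ e e
  Atom ⇒ Atom e ⇒ e e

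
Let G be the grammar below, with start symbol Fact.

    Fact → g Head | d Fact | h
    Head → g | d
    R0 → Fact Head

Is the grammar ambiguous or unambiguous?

Unambiguous

Only Fact, Head are reachable from Fact; ignoring the rest: The reachable rules are right-linear with at most one rule per (nonterminal, next-terminal) pair. Each input token forces the next rule, so parsing is deterministic.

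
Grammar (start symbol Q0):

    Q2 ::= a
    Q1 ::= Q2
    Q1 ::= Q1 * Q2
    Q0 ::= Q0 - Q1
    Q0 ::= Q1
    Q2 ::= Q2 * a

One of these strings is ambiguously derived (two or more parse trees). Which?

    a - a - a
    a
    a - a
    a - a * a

a - a - a: 1 tree
a: 1 tree
a - a: 1 tree
a - a * a: 2 trees

a - a * a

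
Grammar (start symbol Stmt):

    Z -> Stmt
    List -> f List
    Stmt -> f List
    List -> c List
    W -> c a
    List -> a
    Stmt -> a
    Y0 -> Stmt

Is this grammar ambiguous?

Unambiguous

Only Stmt, List are reachable from Stmt; ignoring the rest: Each reachable nonterminal has at most one production per leading terminal, and all productions are right-linear; the derivation is determined token-by-token.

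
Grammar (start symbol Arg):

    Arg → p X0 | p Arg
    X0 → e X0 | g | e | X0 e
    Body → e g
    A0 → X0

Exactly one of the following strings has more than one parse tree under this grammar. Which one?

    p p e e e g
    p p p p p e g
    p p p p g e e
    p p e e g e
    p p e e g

p p e e g e

p p e e e g: 1 tree
p p p p p e g: 1 tree
p p p p g e e: 1 tree
p p e e g e: 3 trees
p p e e g: 1 tree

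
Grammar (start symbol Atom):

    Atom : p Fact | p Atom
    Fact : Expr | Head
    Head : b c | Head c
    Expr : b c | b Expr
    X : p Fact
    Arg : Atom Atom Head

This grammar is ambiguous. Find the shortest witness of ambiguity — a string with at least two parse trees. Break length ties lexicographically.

length 3: p b c has 2 parse trees

Two derivations of p b c:
  Atom ⇒ p Fact ⇒ p Expr ⇒ p b c
  Atom ⇒ p Fact ⇒ p Head ⇒ p b c

p b c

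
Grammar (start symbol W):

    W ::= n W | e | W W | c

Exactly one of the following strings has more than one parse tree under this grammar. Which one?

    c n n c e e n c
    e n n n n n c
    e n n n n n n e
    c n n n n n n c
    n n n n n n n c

c n n c e e n c

c n n c e e n c: 48 trees
e n n n n n c: 1 tree
e n n n n n n e: 1 tree
c n n n n n n c: 1 tree
n n n n n n n c: 1 tree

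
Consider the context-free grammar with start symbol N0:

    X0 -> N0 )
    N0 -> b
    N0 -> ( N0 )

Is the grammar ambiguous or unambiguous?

(X0 is unreachable from N0, so its rules don't affect L(N0).) Each string is a nest of matched brackets around a single atom. An opening bracket forces the recursive rule; an atom forces the base rule.

Unambiguous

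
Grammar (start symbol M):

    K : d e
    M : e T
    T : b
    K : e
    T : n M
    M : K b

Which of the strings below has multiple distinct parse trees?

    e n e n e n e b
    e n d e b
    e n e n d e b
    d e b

e n e n e n e b: 2 trees
e n d e b: 1 tree
e n e n d e b: 1 tree
d e b: 1 tree

e n e n e n e b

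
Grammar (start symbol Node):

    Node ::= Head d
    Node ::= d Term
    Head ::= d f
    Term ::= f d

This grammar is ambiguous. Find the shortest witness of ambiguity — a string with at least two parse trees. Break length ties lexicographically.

length 3: d f d has 2 parse trees

Two derivations of d f d:
  Node ⇒ Head d ⇒ d f d
  Node ⇒ d Term ⇒ d f d

d f d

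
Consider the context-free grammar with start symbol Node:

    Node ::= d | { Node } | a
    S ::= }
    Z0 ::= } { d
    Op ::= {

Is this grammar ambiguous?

Unambiguous

(S, Z0, Op are unreachable from Node, so their rules don't affect L(Node).) L(Node) is { openⁿ atom closeⁿ : n ≥ 0 }. The bracket depth fixes n, and the derivation is forced at every step.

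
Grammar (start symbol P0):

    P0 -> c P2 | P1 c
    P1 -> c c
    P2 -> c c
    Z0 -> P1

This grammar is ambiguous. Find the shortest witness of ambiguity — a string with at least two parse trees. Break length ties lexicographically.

c c c

length 3: c c c has 2 parse trees

Two derivations of c c c:
  P0 ⇒ c P2 ⇒ c c c
  P0 ⇒ P1 c ⇒ c c c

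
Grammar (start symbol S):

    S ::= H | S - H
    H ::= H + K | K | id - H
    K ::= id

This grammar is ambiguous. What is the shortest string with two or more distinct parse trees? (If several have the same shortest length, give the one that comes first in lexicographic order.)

length 1: no string has ≥2 trees
length 3: id - id has 2 parse trees

Two derivations of id - id:
  S ⇒ H ⇒ id - H ⇒ id - K ⇒ id - id
  S ⇒ S - H ⇒ H - H ⇒ K - H ⇒ id - H ⇒ id - K ⇒ id - id

id - id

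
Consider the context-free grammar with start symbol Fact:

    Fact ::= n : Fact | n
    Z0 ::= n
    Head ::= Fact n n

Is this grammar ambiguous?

Unambiguous

Only Fact is reachable from Fact; ignoring the rest: The reachable grammar is A → atom sep A | atom. Each atom is followed by either the separator (recurse) or end-of-string (stop) — no choice point.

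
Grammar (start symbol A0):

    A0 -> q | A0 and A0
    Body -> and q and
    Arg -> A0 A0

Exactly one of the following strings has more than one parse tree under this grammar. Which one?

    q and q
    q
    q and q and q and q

q and q and q and q

q and q: 1 tree
q: 1 tree
q and q and q and q: 5 trees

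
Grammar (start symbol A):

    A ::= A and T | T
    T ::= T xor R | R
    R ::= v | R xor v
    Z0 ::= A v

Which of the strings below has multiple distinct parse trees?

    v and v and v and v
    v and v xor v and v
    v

v and v and v and v: 1 tree
v and v xor v and v: 2 trees
v: 1 tree

v and v xor v and v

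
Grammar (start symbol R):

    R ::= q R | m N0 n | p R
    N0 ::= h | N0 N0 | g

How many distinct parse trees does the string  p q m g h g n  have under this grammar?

2

Parse trees for p q m g h g n:
  [R p [R q [R m [N0 [N0 g] [N0 [N0 h] [N0 g]]] n]]]
  [R p [R q [R m [N0 [N0 [N0 g] [N0 h]] [N0 g]] n]]]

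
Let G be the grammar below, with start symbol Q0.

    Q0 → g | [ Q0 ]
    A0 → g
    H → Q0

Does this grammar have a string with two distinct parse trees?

Unambiguous

Only Q0 is reachable from Q0; ignoring the rest: L(Q0) is { openⁿ atom closeⁿ : n ≥ 0 }. The bracket depth fixes n, and the derivation is forced at every step.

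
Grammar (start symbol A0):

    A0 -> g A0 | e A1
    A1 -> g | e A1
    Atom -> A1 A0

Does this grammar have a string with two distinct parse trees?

Unambiguous

Only A0, A1 are reachable from A0; ignoring the rest: Each reachable nonterminal has at most one production per leading terminal, and all productions are right-linear; the derivation is determined token-by-token.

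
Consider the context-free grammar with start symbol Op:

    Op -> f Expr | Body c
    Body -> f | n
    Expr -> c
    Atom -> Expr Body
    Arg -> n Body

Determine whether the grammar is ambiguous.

Witness: f c

Derivation 1: Op ⇒ f Expr ⇒ f c
Derivation 2: Op ⇒ Body c ⇒ f c

Two distinct leftmost derivations for the same string.

Ambiguous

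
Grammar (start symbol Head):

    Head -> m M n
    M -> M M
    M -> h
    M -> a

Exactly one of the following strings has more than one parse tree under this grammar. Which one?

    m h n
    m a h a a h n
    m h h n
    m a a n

m a h a a h n

m h n: 1 tree
m a h a a h n: 14 trees
m h h n: 1 tree
m a a n: 1 tree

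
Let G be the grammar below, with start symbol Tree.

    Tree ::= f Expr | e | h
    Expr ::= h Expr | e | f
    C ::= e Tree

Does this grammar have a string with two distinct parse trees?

Unambiguous

Only Tree, Expr are reachable from Tree; ignoring the rest: Restricted to the reachable nonterminals, every rule has the form A → t or A → t B, and no two rules for the same A share a first terminal. The grammar encodes a DFA — one run per string.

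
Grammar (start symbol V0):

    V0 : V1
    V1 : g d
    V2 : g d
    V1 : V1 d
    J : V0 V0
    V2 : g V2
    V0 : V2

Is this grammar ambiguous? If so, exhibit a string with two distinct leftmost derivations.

Ambiguous

Witness: g d

Derivation 1: V0 ⇒ V1 ⇒ g d
Derivation 2: V0 ⇒ V2 ⇒ g d

Two distinct leftmost derivations for the same string.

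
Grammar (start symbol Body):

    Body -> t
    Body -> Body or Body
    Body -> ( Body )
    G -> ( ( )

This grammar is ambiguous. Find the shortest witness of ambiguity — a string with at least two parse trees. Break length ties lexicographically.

t or t or t

length 1: no string has ≥2 trees
length 3: no string has ≥2 trees
length 5: t or t or t has 2 parse trees

Two derivations of t or t or t:
  Body ⇒ Body or Body ⇒ t or Body ⇒ t or Body or Body ⇒ t or t or Body ⇒ t or t or t
  Body ⇒ Body or Body ⇒ Body or Body or Body ⇒ t or Body or Body ⇒ t or t or Body ⇒ t or t or t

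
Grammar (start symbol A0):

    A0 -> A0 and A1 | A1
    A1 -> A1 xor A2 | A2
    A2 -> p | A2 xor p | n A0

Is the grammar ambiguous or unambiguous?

Ambiguous

Witness: p xor p

Derivation 1: A0 ⇒ A1 ⇒ A1 xor A2 ⇒ A2 xor A2 ⇒ p xor A2 ⇒ p xor p
Derivation 2: A0 ⇒ A1 ⇒ A2 ⇒ A2 xor p ⇒ p xor p

Two distinct leftmost derivations for the same string.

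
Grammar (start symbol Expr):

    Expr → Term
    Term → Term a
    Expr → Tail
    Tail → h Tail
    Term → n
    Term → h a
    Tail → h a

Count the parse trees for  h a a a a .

1

Parse trees for h a a a a:
  [Expr [Term [Term [Term [Term h a] a] a] a]]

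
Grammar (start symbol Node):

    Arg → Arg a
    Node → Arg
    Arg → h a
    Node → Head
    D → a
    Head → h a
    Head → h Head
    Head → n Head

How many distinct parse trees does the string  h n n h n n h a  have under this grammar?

Parse trees for h n n h n n h a:
  [Node [Head h [Head n [Head n [Head h [Head n [Head n [Head h a]]]]]]]]

1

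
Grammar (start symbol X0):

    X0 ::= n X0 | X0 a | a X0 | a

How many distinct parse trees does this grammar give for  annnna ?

1

Parse trees for annnna:
  [X0 a [X0 n [X0 n [X0 n [X0 n [X0 a]]]]]]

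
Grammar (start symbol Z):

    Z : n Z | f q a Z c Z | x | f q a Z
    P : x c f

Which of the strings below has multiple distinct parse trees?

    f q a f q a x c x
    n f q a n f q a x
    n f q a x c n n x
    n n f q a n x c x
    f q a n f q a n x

f q a f q a x c x

f q a f q a x c x: 2 trees
n f q a n f q a x: 1 tree
n f q a x c n n x: 1 tree
n n f q a n x c x: 1 tree
f q a n f q a n x: 1 tree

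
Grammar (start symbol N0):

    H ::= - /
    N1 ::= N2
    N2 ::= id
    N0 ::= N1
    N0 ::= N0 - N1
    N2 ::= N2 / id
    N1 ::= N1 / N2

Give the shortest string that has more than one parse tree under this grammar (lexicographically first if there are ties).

length 1: no string has ≥2 trees
length 3: id / id has 2 parse trees

Two derivations of id / id:
  N0 ⇒ N1 ⇒ N2 ⇒ N2 / id ⇒ id / id
  N0 ⇒ N1 ⇒ N1 / N2 ⇒ N2 / N2 ⇒ id / N2 ⇒ id / id

id / id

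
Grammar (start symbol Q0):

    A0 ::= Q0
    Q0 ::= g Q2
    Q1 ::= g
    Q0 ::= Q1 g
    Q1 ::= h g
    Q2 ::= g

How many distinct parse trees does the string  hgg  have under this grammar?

Parse trees for hgg:
  [Q0 [Q1 h g] g]

1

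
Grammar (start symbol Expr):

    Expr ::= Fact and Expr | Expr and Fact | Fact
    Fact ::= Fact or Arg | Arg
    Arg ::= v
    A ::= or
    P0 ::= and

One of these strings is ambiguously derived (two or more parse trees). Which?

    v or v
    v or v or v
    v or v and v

v or v: 1 tree
v or v or v: 1 tree
v or v and v: 2 trees

v or v and v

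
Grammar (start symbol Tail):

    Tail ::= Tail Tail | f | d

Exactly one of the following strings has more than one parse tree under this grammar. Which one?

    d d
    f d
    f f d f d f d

f f d f d f d

d d: 1 tree
f d: 1 tree
f f d f d f d: 132 trees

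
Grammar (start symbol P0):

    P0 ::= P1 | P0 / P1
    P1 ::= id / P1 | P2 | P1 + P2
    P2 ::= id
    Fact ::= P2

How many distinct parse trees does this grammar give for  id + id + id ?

Parse trees for id + id + id:
  [P0 [P1 [P1 [P1 [P2 id]] + [P2 id]] + [P2 id]]]

1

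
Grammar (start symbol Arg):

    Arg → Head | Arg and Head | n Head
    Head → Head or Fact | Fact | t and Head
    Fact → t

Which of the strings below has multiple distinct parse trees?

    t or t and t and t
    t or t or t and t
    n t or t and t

t or t and t and t

t or t and t and t: 2 trees
t or t or t and t: 1 tree
n t or t and t: 1 tree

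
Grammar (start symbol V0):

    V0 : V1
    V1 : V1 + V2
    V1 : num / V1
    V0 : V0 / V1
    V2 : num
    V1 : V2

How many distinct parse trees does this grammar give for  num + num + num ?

1

Parse trees for num + num + num:
  [V0 [V1 [V1 [V1 [V2 num]] + [V2 num]] + [V2 num]]]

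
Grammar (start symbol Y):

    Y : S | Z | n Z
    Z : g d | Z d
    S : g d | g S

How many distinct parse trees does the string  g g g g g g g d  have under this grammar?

Parse trees for g g g g g g g d:
  [Y [S g [S g [S g [S g [S g [S g [S g d]]]]]]]]

1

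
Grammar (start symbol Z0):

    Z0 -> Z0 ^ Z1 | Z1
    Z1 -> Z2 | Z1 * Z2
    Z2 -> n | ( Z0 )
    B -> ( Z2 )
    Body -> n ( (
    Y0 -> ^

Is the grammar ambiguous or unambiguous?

Only Z0, Z1, Z2 are reachable from Z0; ignoring the rest: Z0 → Z0 ^ Z1 | Z1  ;  Z1 → Z1 * Z2 | Z2  — a left-associative chain with Z2 at the bottom. Each string factors uniquely by precedence.

Unambiguous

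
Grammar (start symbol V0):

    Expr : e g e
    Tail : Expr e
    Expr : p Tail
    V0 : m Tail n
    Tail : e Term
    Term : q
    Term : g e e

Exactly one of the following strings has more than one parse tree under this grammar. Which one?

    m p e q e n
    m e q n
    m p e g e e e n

m p e g e e e n

m p e q e n: 1 tree
m e q n: 1 tree
m p e g e e e n: 2 trees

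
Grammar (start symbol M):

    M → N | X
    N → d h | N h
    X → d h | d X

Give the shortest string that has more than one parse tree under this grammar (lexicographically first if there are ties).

d h

length 2: d h has 2 parse trees

Two derivations of d h:
  M ⇒ N ⇒ d h
  M ⇒ X ⇒ d h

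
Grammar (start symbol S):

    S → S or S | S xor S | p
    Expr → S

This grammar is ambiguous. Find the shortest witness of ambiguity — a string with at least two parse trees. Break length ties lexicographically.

length 1: no string has ≥2 trees
length 3: no string has ≥2 trees
length 5: p or p or p has 2 parse trees

Two derivations of p or p or p:
  S ⇒ S or S ⇒ S or S or S ⇒ p or S or S ⇒ p or p or S ⇒ p or p or p
  S ⇒ S or S ⇒ p or S ⇒ p or S or S ⇒ p or p or S ⇒ p or p or p

p or p or p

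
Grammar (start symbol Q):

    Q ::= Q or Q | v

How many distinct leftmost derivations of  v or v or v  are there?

Parse trees for v or v or v:
  [Q [Q v] or [Q [Q v] or [Q v]]]
  [Q [Q [Q v] or [Q v]] or [Q v]]

2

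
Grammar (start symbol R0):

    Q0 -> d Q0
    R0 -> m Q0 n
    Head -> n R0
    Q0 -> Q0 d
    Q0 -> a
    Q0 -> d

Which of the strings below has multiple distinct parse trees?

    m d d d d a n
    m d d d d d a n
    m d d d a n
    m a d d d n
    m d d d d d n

m d d d d d n

m d d d d a n: 1 tree
m d d d d d a n: 1 tree
m d d d a n: 1 tree
m a d d d n: 1 tree
m d d d d d n: 16 trees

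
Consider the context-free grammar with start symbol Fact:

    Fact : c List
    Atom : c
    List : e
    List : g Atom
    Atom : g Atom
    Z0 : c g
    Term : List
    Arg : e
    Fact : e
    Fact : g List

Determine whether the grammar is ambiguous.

Unambiguous

Only Fact, List, Atom are reachable from Fact; ignoring the rest: The reachable rules are right-linear with at most one rule per (nonterminal, next-terminal) pair. Each input token forces the next rule, so parsing is deterministic.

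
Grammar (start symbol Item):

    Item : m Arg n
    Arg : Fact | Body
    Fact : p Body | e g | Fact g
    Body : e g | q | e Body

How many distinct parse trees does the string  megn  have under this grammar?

Parse trees for megn:
  [Item m [Arg [Fact e g]] n]
  [Item m [Arg [Body e g]] n]

2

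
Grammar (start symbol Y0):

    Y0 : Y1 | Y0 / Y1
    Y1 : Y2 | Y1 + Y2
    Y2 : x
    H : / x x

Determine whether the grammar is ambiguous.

Unambiguous

(H is unreachable from Y0, so its rules don't affect L(Y0).) This is a standard precedence ladder (Y0 over Y1 over Y2), with each level left-recursive on its own operator ('/' at Y0, '+' at Y1). That structure is LR(1), hence unambiguous.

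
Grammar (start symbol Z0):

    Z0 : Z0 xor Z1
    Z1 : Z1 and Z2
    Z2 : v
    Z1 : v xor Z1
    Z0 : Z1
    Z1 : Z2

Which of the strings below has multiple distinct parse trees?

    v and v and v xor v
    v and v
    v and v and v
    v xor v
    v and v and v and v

v and v and v xor v: 1 tree
v and v: 1 tree
v and v and v: 1 tree
v xor v: 2 trees
v and v and v and v: 1 tree

v xor v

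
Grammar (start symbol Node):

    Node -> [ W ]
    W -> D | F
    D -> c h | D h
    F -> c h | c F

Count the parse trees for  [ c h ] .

2

Parse trees for [ c h ]:
  [Node [ [W [D c h]] ]]
  [Node [ [W [F c h]] ]]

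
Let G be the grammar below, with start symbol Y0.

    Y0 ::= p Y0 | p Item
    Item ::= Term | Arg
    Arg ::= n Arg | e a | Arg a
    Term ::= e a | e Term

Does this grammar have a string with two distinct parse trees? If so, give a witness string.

Ambiguous

Witness: p e a

Derivation 1: Y0 ⇒ p Item ⇒ p Term ⇒ p e a
Derivation 2: Y0 ⇒ p Item ⇒ p Arg ⇒ p e a

Two distinct leftmost derivations for the same string.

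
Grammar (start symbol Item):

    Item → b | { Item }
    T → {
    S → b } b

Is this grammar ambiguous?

(T, S are unreachable from Item, so their rules don't affect L(Item).) Each string is a nest of matched brackets around a single atom. An opening bracket forces the recursive rule; an atom forces the base rule.

Unambiguous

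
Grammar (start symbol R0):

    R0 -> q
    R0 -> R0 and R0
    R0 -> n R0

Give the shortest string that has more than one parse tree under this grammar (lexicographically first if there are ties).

length 1: no string has ≥2 trees
length 2: no string has ≥2 trees
length 3: no string has ≥2 trees
length 4: n q and q has 2 parse trees

Two derivations of n q and q:
  R0 ⇒ R0 and R0 ⇒ n R0 and R0 ⇒ n q and R0 ⇒ n q and q
  R0 ⇒ n R0 ⇒ n R0 and R0 ⇒ n q and R0 ⇒ n q and q

n q and q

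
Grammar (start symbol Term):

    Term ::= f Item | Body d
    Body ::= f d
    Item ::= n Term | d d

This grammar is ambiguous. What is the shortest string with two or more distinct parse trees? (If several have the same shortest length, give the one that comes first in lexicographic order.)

f d d

length 3: f d d has 2 parse trees

Two derivations of f d d:
  Term ⇒ f Item ⇒ f d d
  Term ⇒ Body d ⇒ f d d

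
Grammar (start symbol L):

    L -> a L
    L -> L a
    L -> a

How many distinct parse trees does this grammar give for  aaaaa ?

16

Parse trees for aaaaa (showing first 6 of 16):
  [L a [L a [L a [L a [L a]]]]]
  [L a [L a [L a [L [L a] a]]]]
  [L a [L a [L [L a [L a]] a]]]
  [L a [L a [L [L [L a] a] a]]]
  [L a [L [L a [L a [L a]]] a]]
  [L a [L [L a [L [L a] a]] a]]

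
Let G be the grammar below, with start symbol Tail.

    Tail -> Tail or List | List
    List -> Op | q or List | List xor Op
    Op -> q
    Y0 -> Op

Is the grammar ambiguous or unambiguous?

Witness: q or q

Derivation 1: Tail ⇒ Tail or List ⇒ List or List ⇒ Op or List ⇒ q or List ⇒ q or Op ⇒ q or q
Derivation 2: Tail ⇒ List ⇒ q or List ⇒ q or Op ⇒ q or q

Two distinct leftmost derivations for the same string.

Ambiguous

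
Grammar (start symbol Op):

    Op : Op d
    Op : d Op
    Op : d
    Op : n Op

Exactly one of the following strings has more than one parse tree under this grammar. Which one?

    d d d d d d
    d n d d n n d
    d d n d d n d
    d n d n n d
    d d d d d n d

d d d d d d: 32 trees
d n d d n n d: 1 tree
d d n d d n d: 1 tree
d n d n n d: 1 tree
d d d d d n d: 1 tree

d d d d d d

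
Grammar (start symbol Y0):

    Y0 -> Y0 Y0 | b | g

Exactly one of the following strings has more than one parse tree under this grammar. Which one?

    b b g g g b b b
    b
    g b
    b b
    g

b b g g g b b b: 429 trees
b: 1 tree
g b: 1 tree
b b: 1 tree
g: 1 tree

b b g g g b b b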